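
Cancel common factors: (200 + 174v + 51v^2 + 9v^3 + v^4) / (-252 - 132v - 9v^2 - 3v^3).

(-100 - 37v - 7v^2 - v^3)/(126 + 3v + 3v^2)

Apply the Euclidean algorithm:
  v^4 + 9v^3 + 51v^2 + 174v + 200 = (-(1/3)v - 2)(-3v^3 - 9v^2 - 132v - 252) + (-11v^2 - 174v - 304)
  -3v^3 - 9v^2 - 132v - 252 = ((3/11)v - 423/121)(-11v^2 - 174v - 304) + (-(79542/121)v - 159084/121)
  -11v^2 - 174v - 304 = ((1331/79542)v + 9196/39771)(-(79542/121)v - 159084/121) + (0)
Last nonzero remainder: -(79542/121)v - 159084/121. Dividing through by -79542/121 gives the monic gcd v + 2.
Cancel v + 2 from numerator and denominator to get the reduced form.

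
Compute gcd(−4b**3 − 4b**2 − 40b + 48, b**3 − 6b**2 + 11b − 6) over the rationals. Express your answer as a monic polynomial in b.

b − 1

Apply the Euclidean algorithm:
  −4b**3 − 4b**2 − 40b + 48 = (−4)(b**3 − 6b**2 + 11b − 6) + (−28b**2 + 4b + 24)
  b**3 − 6b**2 + 11b − 6 = (−(1/28)b + 41/196)(−28b**2 + 4b + 24) + ((540/49)b − 540/49)
  −28b**2 + 4b + 24 = (−(343/135)b − 98/45)((540/49)b − 540/49) + (0)
Last nonzero remainder: (540/49)b − 540/49. Dividing through by 540/49 gives the monic gcd b − 1.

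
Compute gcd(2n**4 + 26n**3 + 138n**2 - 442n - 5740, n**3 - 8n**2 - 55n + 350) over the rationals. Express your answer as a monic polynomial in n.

Apply the Euclidean algorithm:
  2n**4 + 26n**3 + 138n**2 - 442n - 5740 = (2n + 42)(n**3 - 8n**2 - 55n + 350) + (584n**2 + 1168n - 20440)
  n**3 - 8n**2 - 55n + 350 = ((1/584)n - 5/292)(584n**2 + 1168n - 20440) + (0)
Last nonzero remainder: 584n**2 + 1168n - 20440. Dividing through by 584 gives the monic gcd n**2 + 2n - 35.

n**2 + 2n - 35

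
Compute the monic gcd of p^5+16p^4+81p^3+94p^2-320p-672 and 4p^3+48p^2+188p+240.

Euclidean algorithm in ℚ[p]:
  p^5+16p^4+81p^3+94p^2-320p-672 = ((1/4)p^2+p-7/2)(4p^3+48p^2+188p+240) + (14p^2+98p+168)
  4p^3+48p^2+188p+240 = ((2/7)p+10/7)(14p^2+98p+168) + (0)
Last nonzero remainder: 14p^2+98p+168. Dividing through by 14 gives the monic gcd p^2+7p+12.

p^2+7p+12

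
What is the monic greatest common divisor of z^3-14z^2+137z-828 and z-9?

By polynomial division,
  z^3-14z^2+137z-828 = (z^2-5z+92)(z-9) + (0)
The last nonzero remainder z-9 is already monic.

z-9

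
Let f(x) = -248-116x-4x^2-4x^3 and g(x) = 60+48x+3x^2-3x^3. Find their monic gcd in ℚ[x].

Euclidean algorithm in ℚ[x]:
  -4x^3-4x^2-116x-248 = (4/3)(-3x^3+3x^2+48x+60) + (-8x^2-180x-328)
  -3x^3+3x^2+48x+60 = ((3/8)x-141/16)(-8x^2-180x-328) + (-(5661/4)x-5661/2)
  -8x^2-180x-328 = ((32/5661)x+656/5661)(-(5661/4)x-5661/2) + (0)
Last nonzero remainder: -(5661/4)x-5661/2. Dividing through by -5661/4 gives the monic gcd x+2.

2+x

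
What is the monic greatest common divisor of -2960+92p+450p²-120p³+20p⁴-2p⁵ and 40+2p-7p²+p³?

40+2p-7p²+p³

Euclidean algorithm in ℚ[p]:
  -2p⁵+20p⁴-120p³+450p²+92p-2960 = (-2p²+6p-74)(p³-7p²+2p+40) + (0)
The last nonzero remainder p³-7p²+2p+40 is already monic.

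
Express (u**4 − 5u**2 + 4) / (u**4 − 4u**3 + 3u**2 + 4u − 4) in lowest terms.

(u + 2)/(u − 2)

Euclidean algorithm in ℚ[u]:
  u**4 − 5u**2 + 4 = (u**4 − 4u**3 + 3u**2 + 4u − 4) + (4u**3 − 8u**2 − 4u + 8)
  u**4 − 4u**3 + 3u**2 + 4u − 4 = ((1/4)u − 1/2)(4u**3 − 8u**2 − 4u + 8) + (0)
Last nonzero remainder: 4u**3 − 8u**2 − 4u + 8. Dividing through by 4 gives the monic gcd u**3 − 2u**2 − u + 2.
Cancel u**3 − 2u**2 − u + 2 from numerator and denominator to get the reduced form.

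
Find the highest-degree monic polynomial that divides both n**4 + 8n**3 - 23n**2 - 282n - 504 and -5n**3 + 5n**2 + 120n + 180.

By polynomial division,
  n**4 + 8n**3 - 23n**2 - 282n - 504 = (-(1/5)n - 9/5)(-5n**3 + 5n**2 + 120n + 180) + (10n**2 - 30n - 180)
  -5n**3 + 5n**2 + 120n + 180 = (-(1/2)n - 1)(10n**2 - 30n - 180) + (0)
Last nonzero remainder: 10n**2 - 30n - 180. Dividing through by 10 gives the monic gcd n**2 - 3n - 18.

n**2 - 3n - 18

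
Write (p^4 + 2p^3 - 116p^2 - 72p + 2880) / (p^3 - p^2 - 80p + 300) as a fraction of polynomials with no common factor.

Apply the Euclidean algorithm:
  p^4 + 2p^3 - 116p^2 - 72p + 2880 = (p + 3)(p^3 - p^2 - 80p + 300) + (-33p^2 - 132p + 1980)
  p^3 - p^2 - 80p + 300 = (-(1/33)p + 5/33)(-33p^2 - 132p + 1980) + (0)
Last nonzero remainder: -33p^2 - 132p + 1980. Dividing through by -33 gives the monic gcd p^2 + 4p - 60.
Cancel p^2 + 4p - 60 from numerator and denominator to get the reduced form.

(p^2 - 2p - 48)/(p - 5)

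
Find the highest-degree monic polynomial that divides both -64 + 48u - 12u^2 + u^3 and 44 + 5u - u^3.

-4 + u

Apply the Euclidean algorithm:
  u^3 - 12u^2 + 48u - 64 = (-1)(-u^3 + 5u + 44) + (-12u^2 + 53u - 20)
  -u^3 + 5u + 44 = ((1/12)u + 53/144)(-12u^2 + 53u - 20) + (-(1849/144)u + 1849/36)
  -12u^2 + 53u - 20 = ((1728/1849)u - 720/1849)(-(1849/144)u + 1849/36) + (0)
Last nonzero remainder: -(1849/144)u + 1849/36. Dividing through by -1849/144 gives the monic gcd u - 4.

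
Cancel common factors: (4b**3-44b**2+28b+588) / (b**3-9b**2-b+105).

Euclidean algorithm in ℚ[b]:
  4b**3-44b**2+28b+588 = (4)(b**3-9b**2-b+105) + (-8b**2+32b+168)
  b**3-9b**2-b+105 = (-(1/8)b+5/8)(-8b**2+32b+168) + (0)
Last nonzero remainder: -8b**2+32b+168. Dividing through by -8 gives the monic gcd b**2-4b-21.
Cancel b**2-4b-21 from numerator and denominator to get the reduced form.

(4b-28)/(b-5)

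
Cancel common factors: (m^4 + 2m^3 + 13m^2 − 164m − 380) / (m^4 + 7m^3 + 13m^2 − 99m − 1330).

Euclidean algorithm in ℚ[m]:
  m^4 + 2m^3 + 13m^2 − 164m − 380 = (m^4 + 7m^3 + 13m^2 − 99m − 1330) + (−5m^3 − 65m + 950)
  m^4 + 7m^3 + 13m^2 − 99m − 1330 = (−(1/5)m − 7/5)(−5m^3 − 65m + 950) + (0)
Last nonzero remainder: −5m^3 − 65m + 950. Dividing through by −5 gives the monic gcd m^3 + 13m − 190.
Cancel m^3 + 13m − 190 from numerator and denominator to get the reduced form.

(m + 2)/(m + 7)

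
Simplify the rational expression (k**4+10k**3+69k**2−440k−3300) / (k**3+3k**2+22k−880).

Apply the Euclidean algorithm:
  k**4+10k**3+69k**2−440k−3300 = (k+7)(k**3+3k**2+22k−880) + (26k**2+286k+2860)
  k**3+3k**2+22k−880 = ((1/26)k−4/13)(26k**2+286k+2860) + (0)
Last nonzero remainder: 26k**2+286k+2860. Dividing through by 26 gives the monic gcd k**2+11k+110.
Cancel k**2+11k+110 from numerator and denominator to get the reduced form.

(k**2−k−30)/(k−8)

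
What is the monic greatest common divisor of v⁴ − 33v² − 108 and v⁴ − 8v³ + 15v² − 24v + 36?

v³ − 6v² + 3v − 18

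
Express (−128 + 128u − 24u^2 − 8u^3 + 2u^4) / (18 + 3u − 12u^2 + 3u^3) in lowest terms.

(64 − 32u − 4u^2 + 2u^3)/(−9 − 6u + 3u^2)

By polynomial division,
  2u^4 − 8u^3 − 24u^2 + 128u − 128 = ((2/3)u)(3u^3 − 12u^2 + 3u + 18) + (−26u^2 + 116u − 128)
  3u^3 − 12u^2 + 3u + 18 = (−(3/26)u − 9/169)(−26u^2 + 116u − 128) + (−(945/169)u + 1890/169)
  −26u^2 + 116u − 128 = ((4394/945)u − 10816/945)(−(945/169)u + 1890/169) + (0)
Last nonzero remainder: −(945/169)u + 1890/169. Dividing through by −945/169 gives the monic gcd u − 2.
Cancel u − 2 from numerator and denominator to get the reduced form.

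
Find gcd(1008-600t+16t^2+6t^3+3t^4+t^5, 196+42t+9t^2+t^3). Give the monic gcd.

28+2t+t^2

Repeated division with remainder:
  t^5+3t^4+6t^3+16t^2-600t+1008 = (t^2-6t+18)(t^3+9t^2+42t+196) + (-90t^2-180t-2520)
  t^3+9t^2+42t+196 = (-(1/90)t-7/90)(-90t^2-180t-2520) + (0)
Last nonzero remainder: -90t^2-180t-2520. Dividing through by -90 gives the monic gcd t^2+2t+28.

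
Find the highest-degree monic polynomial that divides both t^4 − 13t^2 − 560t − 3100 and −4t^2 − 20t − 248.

Repeated division with remainder:
  t^4 − 13t^2 − 560t − 3100 = (−(1/4)t^2 + (5/4)t + 25/2)(−4t^2 − 20t − 248) + (0)
Last nonzero remainder: −4t^2 − 20t − 248. Dividing through by −4 gives the monic gcd t^2 + 5t + 62.

t^2 + 5t + 62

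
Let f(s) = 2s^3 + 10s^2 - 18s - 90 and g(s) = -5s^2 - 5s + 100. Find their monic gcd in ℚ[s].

Euclidean algorithm in ℚ[s]:
  2s^3 + 10s^2 - 18s - 90 = (-(2/5)s - 8/5)(-5s^2 - 5s + 100) + (14s + 70)
  -5s^2 - 5s + 100 = (-(5/14)s + 10/7)(14s + 70) + (0)
Last nonzero remainder: 14s + 70. Dividing through by 14 gives the monic gcd s + 5.

s + 5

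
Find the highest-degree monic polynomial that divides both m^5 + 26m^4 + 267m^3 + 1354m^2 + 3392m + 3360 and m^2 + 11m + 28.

m^2 + 11m + 28

Apply the Euclidean algorithm:
  m^5 + 26m^4 + 267m^3 + 1354m^2 + 3392m + 3360 = (m^3 + 15m^2 + 74m + 120)(m^2 + 11m + 28) + (0)
The last nonzero remainder m^2 + 11m + 28 is already monic.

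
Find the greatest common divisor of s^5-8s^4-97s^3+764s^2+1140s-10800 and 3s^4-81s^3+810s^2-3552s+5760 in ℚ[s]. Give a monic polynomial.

Apply the Euclidean algorithm:
  s^5-8s^4-97s^3+764s^2+1140s-10800 = ((1/3)s+19/3)(3s^4-81s^3+810s^2-3552s+5760) + (146s^3-3182s^2+21716s-47280)
  3s^4-81s^3+810s^2-3552s+5760 = ((3/146)s-570/5329)(146s^3-3182s^2+21716s-47280) + ((124848/5329)s^2-(1373328/5329)s+3745440/5329)
  146s^3-3182s^2+21716s-47280 = ((389017/62424)s-1049813/15606)((124848/5329)s^2-(1373328/5329)s+3745440/5329) + (0)
Last nonzero remainder: (124848/5329)s^2-(1373328/5329)s+3745440/5329. Dividing through by 124848/5329 gives the monic gcd s^2-11s+30.

s^2-11s+30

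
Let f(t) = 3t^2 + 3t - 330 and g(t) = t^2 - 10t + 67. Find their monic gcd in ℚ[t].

Euclidean algorithm in ℚ[t]:
  3t^2 + 3t - 330 = (3)(t^2 - 10t + 67) + (33t - 531)
  t^2 - 10t + 67 = ((1/33)t + 67/363)(33t - 531) + (19966/121)
  33t - 531 = ((3993/19966)t - 64251/19966)(19966/121) + (0)
The last nonzero remainder is the constant 19966/121, so the polynomials are coprime and gcd = 1.

1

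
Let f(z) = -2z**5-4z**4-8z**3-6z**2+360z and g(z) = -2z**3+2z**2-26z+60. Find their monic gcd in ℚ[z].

z**2+z+15

By polynomial division,
  -2z**5-4z**4-8z**3-6z**2+360z = (z**2+3z-6)(-2z**3+2z**2-26z+60) + (24z**2+24z+360)
  -2z**3+2z**2-26z+60 = (-(1/12)z+1/6)(24z**2+24z+360) + (0)
Last nonzero remainder: 24z**2+24z+360. Dividing through by 24 gives the monic gcd z**2+z+15.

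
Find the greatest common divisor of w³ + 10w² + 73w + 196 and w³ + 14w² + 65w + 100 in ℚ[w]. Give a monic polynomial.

w + 4

Apply the Euclidean algorithm:
  w³ + 10w² + 73w + 196 = (w³ + 14w² + 65w + 100) + (-4w² + 8w + 96)
  w³ + 14w² + 65w + 100 = (-(1/4)w - 4)(-4w² + 8w + 96) + (121w + 484)
  -4w² + 8w + 96 = (-(4/121)w + 24/121)(121w + 484) + (0)
Last nonzero remainder: 121w + 484. Dividing through by 121 gives the monic gcd w + 4.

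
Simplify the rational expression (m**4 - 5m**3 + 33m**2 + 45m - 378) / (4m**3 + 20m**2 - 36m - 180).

(m**2 - 5m + 42)/(4m + 20)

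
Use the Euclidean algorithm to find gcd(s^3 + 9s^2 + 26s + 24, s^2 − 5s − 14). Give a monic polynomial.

s + 2

Euclidean algorithm in ℚ[s]:
  s^3 + 9s^2 + 26s + 24 = (s + 14)(s^2 − 5s − 14) + (110s + 220)
  s^2 − 5s − 14 = ((1/110)s − 7/110)(110s + 220) + (0)
Last nonzero remainder: 110s + 220. Dividing through by 110 gives the monic gcd s + 2.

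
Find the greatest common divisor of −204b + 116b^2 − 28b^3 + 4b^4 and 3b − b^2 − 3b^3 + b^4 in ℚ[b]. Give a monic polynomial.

Euclidean algorithm in ℚ[b]:
  4b^4 − 28b^3 + 116b^2 − 204b = (4)(b^4 − 3b^3 − b^2 + 3b) + (−16b^3 + 120b^2 − 216b)
  b^4 − 3b^3 − b^2 + 3b = (−(1/16)b − 9/32)(−16b^3 + 120b^2 − 216b) + ((77/4)b^2 − (231/4)b)
  −16b^3 + 120b^2 − 216b = (−(64/77)b + 288/77)((77/4)b^2 − (231/4)b) + (0)
Last nonzero remainder: (77/4)b^2 − (231/4)b. Dividing through by 77/4 gives the monic gcd b^2 − 3b.

−3b + b^2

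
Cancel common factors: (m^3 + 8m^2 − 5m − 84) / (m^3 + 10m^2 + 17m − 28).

(m − 3)/(m − 1)

By polynomial division,
  m^3 + 8m^2 − 5m − 84 = (m^3 + 10m^2 + 17m − 28) + (−2m^2 − 22m − 56)
  m^3 + 10m^2 + 17m − 28 = (−(1/2)m + 1/2)(−2m^2 − 22m − 56) + (0)
Last nonzero remainder: −2m^2 − 22m − 56. Dividing through by −2 gives the monic gcd m^2 + 11m + 28.
Cancel m^2 + 11m + 28 from numerator and denominator to get the reduced form.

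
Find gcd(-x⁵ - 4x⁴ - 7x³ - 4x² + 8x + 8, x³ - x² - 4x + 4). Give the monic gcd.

By polynomial division,
  -x⁵ - 4x⁴ - 7x³ - 4x² + 8x + 8 = (-x² - 5x - 16)(x³ - x² - 4x + 4) + (-36x² - 36x + 72)
  x³ - x² - 4x + 4 = (-(1/36)x + 1/18)(-36x² - 36x + 72) + (0)
Last nonzero remainder: -36x² - 36x + 72. Dividing through by -36 gives the monic gcd x² + x - 2.

x² + x - 2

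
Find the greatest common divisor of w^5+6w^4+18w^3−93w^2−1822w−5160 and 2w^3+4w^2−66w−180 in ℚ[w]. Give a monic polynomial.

By polynomial division,
  w^5+6w^4+18w^3−93w^2−1822w−5160 = ((1/2)w^2+2w+43/2)(2w^3+4w^2−66w−180) + (43w^2−43w−1290)
  2w^3+4w^2−66w−180 = ((2/43)w+6/43)(43w^2−43w−1290) + (0)
Last nonzero remainder: 43w^2−43w−1290. Dividing through by 43 gives the monic gcd w^2−w−30.

w^2−w−30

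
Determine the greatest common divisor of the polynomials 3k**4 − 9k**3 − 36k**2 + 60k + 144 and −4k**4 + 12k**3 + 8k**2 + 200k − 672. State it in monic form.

Euclidean algorithm in ℚ[k]:
  3k**4 − 9k**3 − 36k**2 + 60k + 144 = (−3/4)(−4k**4 + 12k**3 + 8k**2 + 200k − 672) + (−30k**2 + 210k − 360)
  −4k**4 + 12k**3 + 8k**2 + 200k − 672 = ((2/15)k**2 + (8/15)k + 28/15)(−30k**2 + 210k − 360) + (0)
Last nonzero remainder: −30k**2 + 210k − 360. Dividing through by −30 gives the monic gcd k**2 − 7k + 12.

k**2 − 7k + 12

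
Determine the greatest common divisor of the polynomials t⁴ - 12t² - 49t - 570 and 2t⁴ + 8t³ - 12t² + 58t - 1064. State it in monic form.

Repeated division with remainder:
  t⁴ - 12t² - 49t - 570 = (1/2)(2t⁴ + 8t³ - 12t² + 58t - 1064) + (-4t³ - 6t² - 78t - 38)
  2t⁴ + 8t³ - 12t² + 58t - 1064 = (-(1/2)t - 5/4)(-4t³ - 6t² - 78t - 38) + (-(117/2)t² - (117/2)t - 2223/2)
  -4t³ - 6t² - 78t - 38 = ((8/117)t + 4/117)(-(117/2)t² - (117/2)t - 2223/2) + (0)
Last nonzero remainder: -(117/2)t² - (117/2)t - 2223/2. Dividing through by -117/2 gives the monic gcd t² + t + 19.

t² + t + 19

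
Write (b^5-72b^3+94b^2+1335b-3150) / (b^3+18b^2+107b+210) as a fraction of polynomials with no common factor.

Euclidean algorithm in ℚ[b]:
  b^5-72b^3+94b^2+1335b-3150 = (b^2-18b+145)(b^3+18b^2+107b+210) + (-800b^2-10400b-33600)
  b^3+18b^2+107b+210 = (-(1/800)b-1/160)(-800b^2-10400b-33600) + (0)
Last nonzero remainder: -800b^2-10400b-33600. Dividing through by -800 gives the monic gcd b^2+13b+42.
Cancel b^2+13b+42 from numerator and denominator to get the reduced form.

(b^3-13b^2+55b-75)/(b+5)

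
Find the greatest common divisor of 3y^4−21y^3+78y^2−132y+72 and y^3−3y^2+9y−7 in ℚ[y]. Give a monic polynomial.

y−1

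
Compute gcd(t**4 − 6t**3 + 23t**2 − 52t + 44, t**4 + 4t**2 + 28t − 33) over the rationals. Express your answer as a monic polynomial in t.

By polynomial division,
  t**4 − 6t**3 + 23t**2 − 52t + 44 = (t**4 + 4t**2 + 28t − 33) + (−6t**3 + 19t**2 − 80t + 77)
  t**4 + 4t**2 + 28t − 33 = (−(1/6)t − 19/36)(−6t**3 + 19t**2 − 80t + 77) + ((25/36)t**2 − (25/18)t + 275/36)
  −6t**3 + 19t**2 − 80t + 77 = (−(216/25)t + 252/25)((25/36)t**2 − (25/18)t + 275/36) + (0)
Last nonzero remainder: (25/36)t**2 − (25/18)t + 275/36. Dividing through by 25/36 gives the monic gcd t**2 − 2t + 11.

t**2 − 2t + 11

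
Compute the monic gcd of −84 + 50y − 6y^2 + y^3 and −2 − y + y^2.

−2 + y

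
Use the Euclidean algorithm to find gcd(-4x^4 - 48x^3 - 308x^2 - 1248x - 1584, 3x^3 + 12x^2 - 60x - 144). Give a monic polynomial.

By polynomial division,
  -4x^4 - 48x^3 - 308x^2 - 1248x - 1584 = (-(4/3)x - 32/3)(3x^3 + 12x^2 - 60x - 144) + (-260x^2 - 2080x - 3120)
  3x^3 + 12x^2 - 60x - 144 = (-(3/260)x + 3/65)(-260x^2 - 2080x - 3120) + (0)
Last nonzero remainder: -260x^2 - 2080x - 3120. Dividing through by -260 gives the monic gcd x^2 + 8x + 12.

x^2 + 8x + 12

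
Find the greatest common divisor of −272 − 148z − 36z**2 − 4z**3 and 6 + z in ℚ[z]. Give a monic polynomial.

1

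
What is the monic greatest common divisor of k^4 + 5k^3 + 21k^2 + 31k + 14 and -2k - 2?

k + 1

Apply the Euclidean algorithm:
  k^4 + 5k^3 + 21k^2 + 31k + 14 = (-(1/2)k^3 - 2k^2 - (17/2)k - 7)(-2k - 2) + (0)
Last nonzero remainder: -2k - 2. Dividing through by -2 gives the monic gcd k + 1.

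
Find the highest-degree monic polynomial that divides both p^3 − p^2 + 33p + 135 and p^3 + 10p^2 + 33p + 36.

p + 3

By polynomial division,
  p^3 − p^2 + 33p + 135 = (p^3 + 10p^2 + 33p + 36) + (−11p^2 + 99)
  p^3 + 10p^2 + 33p + 36 = (−(1/11)p − 10/11)(−11p^2 + 99) + (42p + 126)
  −11p^2 + 99 = (−(11/42)p + 11/14)(42p + 126) + (0)
Last nonzero remainder: 42p + 126. Dividing through by 42 gives the monic gcd p + 3.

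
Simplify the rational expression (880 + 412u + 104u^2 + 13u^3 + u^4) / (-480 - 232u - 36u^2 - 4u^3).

Apply the Euclidean algorithm:
  u^4 + 13u^3 + 104u^2 + 412u + 880 = (-(1/4)u - 1)(-4u^3 - 36u^2 - 232u - 480) + (10u^2 + 60u + 400)
  -4u^3 - 36u^2 - 232u - 480 = (-(2/5)u - 6/5)(10u^2 + 60u + 400) + (0)
Last nonzero remainder: 10u^2 + 60u + 400. Dividing through by 10 gives the monic gcd u^2 + 6u + 40.
Cancel u^2 + 6u + 40 from numerator and denominator to get the reduced form.

(-22 - 7u - u^2)/(12 + 4u)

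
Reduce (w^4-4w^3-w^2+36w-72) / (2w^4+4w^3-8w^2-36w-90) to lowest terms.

(w^2-4w+8)/(2w^2+4w+10)

Apply the Euclidean algorithm:
  w^4-4w^3-w^2+36w-72 = (1/2)(2w^4+4w^3-8w^2-36w-90) + (-6w^3+3w^2+54w-27)
  2w^4+4w^3-8w^2-36w-90 = (-(1/3)w-5/6)(-6w^3+3w^2+54w-27) + ((25/2)w^2-225/2)
  -6w^3+3w^2+54w-27 = (-(12/25)w+6/25)((25/2)w^2-225/2) + (0)
Last nonzero remainder: (25/2)w^2-225/2. Dividing through by 25/2 gives the monic gcd w^2-9.
Cancel w^2-9 from numerator and denominator to get the reduced form.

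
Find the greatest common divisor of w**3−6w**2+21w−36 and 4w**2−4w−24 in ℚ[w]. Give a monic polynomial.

w−3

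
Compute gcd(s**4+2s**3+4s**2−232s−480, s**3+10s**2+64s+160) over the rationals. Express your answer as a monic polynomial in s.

By polynomial division,
  s**4+2s**3+4s**2−232s−480 = (s−8)(s**3+10s**2+64s+160) + (20s**2+120s+800)
  s**3+10s**2+64s+160 = ((1/20)s+1/5)(20s**2+120s+800) + (0)
Last nonzero remainder: 20s**2+120s+800. Dividing through by 20 gives the monic gcd s**2+6s+40.

s**2+6s+40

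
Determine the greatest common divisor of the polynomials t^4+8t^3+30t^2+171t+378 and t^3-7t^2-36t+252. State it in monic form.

t+6

By polynomial division,
  t^4+8t^3+30t^2+171t+378 = (t+15)(t^3-7t^2-36t+252) + (171t^2+459t-3402)
  t^3-7t^2-36t+252 = ((1/171)t-184/3249)(171t^2+459t-3402) + ((3570/361)t+21420/361)
  171t^2+459t-3402 = ((20577/1190)t-9747/170)((3570/361)t+21420/361) + (0)
Last nonzero remainder: (3570/361)t+21420/361. Dividing through by 3570/361 gives the monic gcd t+6.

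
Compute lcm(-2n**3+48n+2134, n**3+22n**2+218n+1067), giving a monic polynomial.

Euclidean algorithm in ℚ[n]:
  -2n**3+48n+2134 = (-2)(n**3+22n**2+218n+1067) + (44n**2+484n+4268)
  n**3+22n**2+218n+1067 = ((1/44)n+1/4)(44n**2+484n+4268) + (0)
Last nonzero remainder: 44n**2+484n+4268. Dividing through by 44 gives the monic gcd n**2+11n+97.
Then lcm(f, g) = f·g / gcd(f, g); expanding and making the result monic gives the answer.

n**4+11n**3-24n**2-1331n-11737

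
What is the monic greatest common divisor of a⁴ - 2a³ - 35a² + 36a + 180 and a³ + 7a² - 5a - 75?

a² + 2a - 15

Repeated division with remainder:
  a⁴ - 2a³ - 35a² + 36a + 180 = (a - 9)(a³ + 7a² - 5a - 75) + (33a² + 66a - 495)
  a³ + 7a² - 5a - 75 = ((1/33)a + 5/33)(33a² + 66a - 495) + (0)
Last nonzero remainder: 33a² + 66a - 495. Dividing through by 33 gives the monic gcd a² + 2a - 15.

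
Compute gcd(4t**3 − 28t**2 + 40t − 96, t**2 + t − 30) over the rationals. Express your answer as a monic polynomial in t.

Repeated division with remainder:
  4t**3 − 28t**2 + 40t − 96 = (4t − 32)(t**2 + t − 30) + (192t − 1056)
  t**2 + t − 30 = ((1/192)t + 13/384)(192t − 1056) + (23/4)
  192t − 1056 = ((768/23)t − 4224/23)(23/4) + (0)
The last nonzero remainder is the constant 23/4, so the polynomials are coprime and gcd = 1.

1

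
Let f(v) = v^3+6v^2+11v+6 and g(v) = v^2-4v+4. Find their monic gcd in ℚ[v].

Apply the Euclidean algorithm:
  v^3+6v^2+11v+6 = (v+10)(v^2-4v+4) + (47v-34)
  v^2-4v+4 = ((1/47)v-154/2209)(47v-34) + (3600/2209)
  47v-34 = ((103823/3600)v-37553/1800)(3600/2209) + (0)
The last nonzero remainder is the constant 3600/2209, so the polynomials are coprime and gcd = 1.

1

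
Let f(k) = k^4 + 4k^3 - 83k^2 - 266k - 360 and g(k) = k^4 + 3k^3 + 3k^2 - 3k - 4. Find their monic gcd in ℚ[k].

k^2 + 3k + 4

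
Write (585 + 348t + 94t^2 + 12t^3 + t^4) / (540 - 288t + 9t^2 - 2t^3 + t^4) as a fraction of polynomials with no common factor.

(13 + 6t + t^2)/(12 - 8t + t^2)

Apply the Euclidean algorithm:
  t^4 + 12t^3 + 94t^2 + 348t + 585 = (t^4 - 2t^3 + 9t^2 - 288t + 540) + (14t^3 + 85t^2 + 636t + 45)
  t^4 - 2t^3 + 9t^2 - 288t + 540 = ((1/14)t - 113/196)(14t^3 + 85t^2 + 636t + 45) + ((2465/196)t^2 + (7395/98)t + 110925/196)
  14t^3 + 85t^2 + 636t + 45 = ((2744/2465)t + 196/2465)((2465/196)t^2 + (7395/98)t + 110925/196) + (0)
Last nonzero remainder: (2465/196)t^2 + (7395/98)t + 110925/196. Dividing through by 2465/196 gives the monic gcd t^2 + 6t + 45.
Cancel t^2 + 6t + 45 from numerator and denominator to get the reduced form.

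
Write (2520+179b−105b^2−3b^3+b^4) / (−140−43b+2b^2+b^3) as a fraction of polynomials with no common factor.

(−72−b+b^2)/(4+b)

By polynomial division,
  b^4−3b^3−105b^2+179b+2520 = (b−5)(b^3+2b^2−43b−140) + (−52b^2+104b+1820)
  b^3+2b^2−43b−140 = (−(1/52)b−1/13)(−52b^2+104b+1820) + (0)
Last nonzero remainder: −52b^2+104b+1820. Dividing through by −52 gives the monic gcd b^2−2b−35.
Cancel b^2−2b−35 from numerator and denominator to get the reduced form.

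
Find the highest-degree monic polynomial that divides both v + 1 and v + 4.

1

Repeated division with remainder:
  v + 1 = (v + 4) + (−3)
  v + 4 = (−(1/3)v − 4/3)(−3) + (0)
The last nonzero remainder is the constant −3, so the polynomials are coprime and gcd = 1.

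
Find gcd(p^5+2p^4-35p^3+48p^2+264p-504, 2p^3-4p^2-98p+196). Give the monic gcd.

Euclidean algorithm in ℚ[p]:
  p^5+2p^4-35p^3+48p^2+264p-504 = ((1/2)p^2+2p+11)(2p^3-4p^2-98p+196) + (190p^2+950p-2660)
  2p^3-4p^2-98p+196 = ((1/95)p-7/95)(190p^2+950p-2660) + (0)
Last nonzero remainder: 190p^2+950p-2660. Dividing through by 190 gives the monic gcd p^2+5p-14.

p^2+5p-14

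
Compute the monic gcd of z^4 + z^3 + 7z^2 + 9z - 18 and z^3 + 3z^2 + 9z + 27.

z^2 + 9

Euclidean algorithm in ℚ[z]:
  z^4 + z^3 + 7z^2 + 9z - 18 = (z - 2)(z^3 + 3z^2 + 9z + 27) + (4z^2 + 36)
  z^3 + 3z^2 + 9z + 27 = ((1/4)z + 3/4)(4z^2 + 36) + (0)
Last nonzero remainder: 4z^2 + 36. Dividing through by 4 gives the monic gcd z^2 + 9.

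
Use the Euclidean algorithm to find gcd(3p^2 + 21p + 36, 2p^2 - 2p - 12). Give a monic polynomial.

By polynomial division,
  3p^2 + 21p + 36 = (3/2)(2p^2 - 2p - 12) + (24p + 54)
  2p^2 - 2p - 12 = ((1/12)p - 13/48)(24p + 54) + (21/8)
  24p + 54 = ((64/7)p + 144/7)(21/8) + (0)
The last nonzero remainder is the constant 21/8, so the polynomials are coprime and gcd = 1.

1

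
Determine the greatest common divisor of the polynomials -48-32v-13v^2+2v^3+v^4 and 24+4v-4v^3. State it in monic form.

Apply the Euclidean algorithm:
  v^4+2v^3-13v^2-32v-48 = (-(1/4)v-1/2)(-4v^3+4v+24) + (-12v^2-24v-36)
  -4v^3+4v+24 = ((1/3)v-2/3)(-12v^2-24v-36) + (0)
Last nonzero remainder: -12v^2-24v-36. Dividing through by -12 gives the monic gcd v^2+2v+3.

3+2v+v^2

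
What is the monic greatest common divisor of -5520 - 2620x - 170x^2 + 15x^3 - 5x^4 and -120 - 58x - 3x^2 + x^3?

12 + 7x + x^2

Apply the Euclidean algorithm:
  -5x^4 + 15x^3 - 170x^2 - 2620x - 5520 = (-5x)(x^3 - 3x^2 - 58x - 120) + (-460x^2 - 3220x - 5520)
  x^3 - 3x^2 - 58x - 120 = (-(1/460)x + 1/46)(-460x^2 - 3220x - 5520) + (0)
Last nonzero remainder: -460x^2 - 3220x - 5520. Dividing through by -460 gives the monic gcd x^2 + 7x + 12.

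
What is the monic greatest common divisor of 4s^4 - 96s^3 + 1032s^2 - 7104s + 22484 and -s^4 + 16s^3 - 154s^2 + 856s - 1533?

By polynomial division,
  4s^4 - 96s^3 + 1032s^2 - 7104s + 22484 = (-4)(-s^4 + 16s^3 - 154s^2 + 856s - 1533) + (-32s^3 + 416s^2 - 3680s + 16352)
  -s^4 + 16s^3 - 154s^2 + 856s - 1533 = ((1/32)s - 3/32)(-32s^3 + 416s^2 - 3680s + 16352) + (0)
Last nonzero remainder: -32s^3 + 416s^2 - 3680s + 16352. Dividing through by -32 gives the monic gcd s^3 - 13s^2 + 115s - 511.

s^3 - 13s^2 + 115s - 511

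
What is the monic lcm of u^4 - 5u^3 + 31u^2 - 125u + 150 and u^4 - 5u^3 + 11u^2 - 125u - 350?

Euclidean algorithm in ℚ[u]:
  u^4 - 5u^3 + 31u^2 - 125u + 150 = (u^4 - 5u^3 + 11u^2 - 125u - 350) + (20u^2 + 500)
  u^4 - 5u^3 + 11u^2 - 125u - 350 = ((1/20)u^2 - (1/4)u - 7/10)(20u^2 + 500) + (0)
Last nonzero remainder: 20u^2 + 500. Dividing through by 20 gives the monic gcd u^2 + 25.
Then lcm(f, g) = f·g / gcd(f, g); expanding and making the result monic gives the answer.

u^6 - 10u^5 + 42u^4 - 210u^3 + 341u^2 + 1000u - 2100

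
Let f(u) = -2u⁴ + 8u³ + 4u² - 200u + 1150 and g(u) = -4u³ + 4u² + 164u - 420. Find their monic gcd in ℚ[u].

u - 5

By polynomial division,
  -2u⁴ + 8u³ + 4u² - 200u + 1150 = ((1/2)u - 3/2)(-4u³ + 4u² + 164u - 420) + (-72u² + 256u + 520)
  -4u³ + 4u² + 164u - 420 = ((1/18)u + 23/162)(-72u² + 256u + 520) + ((8000/81)u - 40000/81)
  -72u² + 256u + 520 = (-(729/1000)u - 1053/1000)((8000/81)u - 40000/81) + (0)
Last nonzero remainder: (8000/81)u - 40000/81. Dividing through by 8000/81 gives the monic gcd u - 5.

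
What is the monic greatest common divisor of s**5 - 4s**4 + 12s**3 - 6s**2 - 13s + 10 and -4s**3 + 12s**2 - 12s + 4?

s**2 - 2s + 1

By polynomial division,
  s**5 - 4s**4 + 12s**3 - 6s**2 - 13s + 10 = (-(1/4)s**2 + (1/4)s - 3/2)(-4s**3 + 12s**2 - 12s + 4) + (16s**2 - 32s + 16)
  -4s**3 + 12s**2 - 12s + 4 = (-(1/4)s + 1/4)(16s**2 - 32s + 16) + (0)
Last nonzero remainder: 16s**2 - 32s + 16. Dividing through by 16 gives the monic gcd s**2 - 2s + 1.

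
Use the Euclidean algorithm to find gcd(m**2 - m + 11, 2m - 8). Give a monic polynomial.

1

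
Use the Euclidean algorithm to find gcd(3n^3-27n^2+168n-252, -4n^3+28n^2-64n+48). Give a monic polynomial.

Euclidean algorithm in ℚ[n]:
  3n^3-27n^2+168n-252 = (-3/4)(-4n^3+28n^2-64n+48) + (-6n^2+120n-216)
  -4n^3+28n^2-64n+48 = ((2/3)n+26/3)(-6n^2+120n-216) + (-960n+1920)
  -6n^2+120n-216 = ((1/160)n-9/80)(-960n+1920) + (0)
Last nonzero remainder: -960n+1920. Dividing through by -960 gives the monic gcd n-2.

n-2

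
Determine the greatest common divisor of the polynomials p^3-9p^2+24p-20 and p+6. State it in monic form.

1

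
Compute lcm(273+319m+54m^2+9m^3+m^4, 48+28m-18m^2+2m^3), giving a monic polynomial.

Apply the Euclidean algorithm:
  m^4+9m^3+54m^2+319m+273 = ((1/2)m+9)(2m^3-18m^2+28m+48) + (202m^2+43m-159)
  2m^3-18m^2+28m+48 = ((1/101)m-1861/20402)(202m^2+43m-159) + ((683397/20402)m+683397/20402)
  202m^2+43m-159 = ((4121204/683397)m-1081306/227799)((683397/20402)m+683397/20402) + (0)
Last nonzero remainder: (683397/20402)m+683397/20402. Dividing through by 683397/20402 gives the monic gcd m+1.
Then lcm(f, g) = f·g / gcd(f, g); expanding and making the result monic gives the answer.

6552+4926m-1621m^2-5m^3-12m^4-m^5+m^6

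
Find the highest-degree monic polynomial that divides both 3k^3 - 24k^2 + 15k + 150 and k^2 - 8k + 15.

Euclidean algorithm in ℚ[k]:
  3k^3 - 24k^2 + 15k + 150 = (3k)(k^2 - 8k + 15) + (-30k + 150)
  k^2 - 8k + 15 = (-(1/30)k + 1/10)(-30k + 150) + (0)
Last nonzero remainder: -30k + 150. Dividing through by -30 gives the monic gcd k - 5.

k - 5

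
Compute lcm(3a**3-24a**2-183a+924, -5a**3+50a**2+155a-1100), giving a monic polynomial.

a**4-3a**3-101a**2+3a+1540

Euclidean algorithm in ℚ[a]:
  3a**3-24a**2-183a+924 = (-3/5)(-5a**3+50a**2+155a-1100) + (6a**2-90a+264)
  -5a**3+50a**2+155a-1100 = (-(5/6)a-25/6)(6a**2-90a+264) + (0)
Last nonzero remainder: 6a**2-90a+264. Dividing through by 6 gives the monic gcd a**2-15a+44.
Then lcm(f, g) = f·g / gcd(f, g); expanding and making the result monic gives the answer.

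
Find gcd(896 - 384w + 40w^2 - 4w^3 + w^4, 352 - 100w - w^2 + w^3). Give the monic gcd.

-4 + w

Apply the Euclidean algorithm:
  w^4 - 4w^3 + 40w^2 - 384w + 896 = (w - 3)(w^3 - w^2 - 100w + 352) + (137w^2 - 1036w + 1952)
  w^3 - w^2 - 100w + 352 = ((1/137)w + 899/18769)(137w^2 - 1036w + 1952) + (-(1212960/18769)w + 4851840/18769)
  137w^2 - 1036w + 1952 = (-(2571353/1212960)w + 1144909/151620)(-(1212960/18769)w + 4851840/18769) + (0)
Last nonzero remainder: -(1212960/18769)w + 4851840/18769. Dividing through by -1212960/18769 gives the monic gcd w - 4.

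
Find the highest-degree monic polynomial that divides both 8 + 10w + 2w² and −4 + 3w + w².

By polynomial division,
  2w² + 10w + 8 = (2)(w² + 3w − 4) + (4w + 16)
  w² + 3w − 4 = ((1/4)w − 1/4)(4w + 16) + (0)
Last nonzero remainder: 4w + 16. Dividing through by 4 gives the monic gcd w + 4.

4 + w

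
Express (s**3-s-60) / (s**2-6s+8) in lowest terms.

Repeated division with remainder:
  s**3-s-60 = (s+6)(s**2-6s+8) + (27s-108)
  s**2-6s+8 = ((1/27)s-2/27)(27s-108) + (0)
Last nonzero remainder: 27s-108. Dividing through by 27 gives the monic gcd s-4.
Cancel s-4 from numerator and denominator to get the reduced form.

(s**2+4s+15)/(s-2)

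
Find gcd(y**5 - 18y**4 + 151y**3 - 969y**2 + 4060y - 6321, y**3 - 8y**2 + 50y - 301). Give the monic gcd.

y**3 - 8y**2 + 50y - 301

Euclidean algorithm in ℚ[y]:
  y**5 - 18y**4 + 151y**3 - 969y**2 + 4060y - 6321 = (y**2 - 10y + 21)(y**3 - 8y**2 + 50y - 301) + (0)
The last nonzero remainder y**3 - 8y**2 + 50y - 301 is already monic.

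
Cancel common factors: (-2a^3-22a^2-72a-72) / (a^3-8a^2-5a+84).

Apply the Euclidean algorithm:
  -2a^3-22a^2-72a-72 = (-2)(a^3-8a^2-5a+84) + (-38a^2-82a+96)
  a^3-8a^2-5a+84 = (-(1/38)a+193/722)(-38a^2-82a+96) + ((7020/361)a+21060/361)
  -38a^2-82a+96 = (-(6859/3510)a+2888/1755)((7020/361)a+21060/361) + (0)
Last nonzero remainder: (7020/361)a+21060/361. Dividing through by 7020/361 gives the monic gcd a+3.
Cancel a+3 from numerator and denominator to get the reduced form.

(-2a^2-16a-24)/(a^2-11a+28)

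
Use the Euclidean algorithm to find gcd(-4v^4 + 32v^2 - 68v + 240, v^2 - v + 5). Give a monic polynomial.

Euclidean algorithm in ℚ[v]:
  -4v^4 + 32v^2 - 68v + 240 = (-4v^2 - 4v + 48)(v^2 - v + 5) + (0)
The last nonzero remainder v^2 - v + 5 is already monic.

v^2 - v + 5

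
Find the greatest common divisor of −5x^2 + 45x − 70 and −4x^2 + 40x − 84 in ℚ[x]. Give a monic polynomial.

Repeated division with remainder:
  −5x^2 + 45x − 70 = (5/4)(−4x^2 + 40x − 84) + (−5x + 35)
  −4x^2 + 40x − 84 = ((4/5)x − 12/5)(−5x + 35) + (0)
Last nonzero remainder: −5x + 35. Dividing through by −5 gives the monic gcd x − 7.

x − 7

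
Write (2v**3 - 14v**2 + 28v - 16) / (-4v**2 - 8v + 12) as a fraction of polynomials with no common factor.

(-v**2 + 6v - 8)/(2v + 6)

Apply the Euclidean algorithm:
  2v**3 - 14v**2 + 28v - 16 = (-(1/2)v + 9/2)(-4v**2 - 8v + 12) + (70v - 70)
  -4v**2 - 8v + 12 = (-(2/35)v - 6/35)(70v - 70) + (0)
Last nonzero remainder: 70v - 70. Dividing through by 70 gives the monic gcd v - 1.
Cancel v - 1 from numerator and denominator to get the reduced form.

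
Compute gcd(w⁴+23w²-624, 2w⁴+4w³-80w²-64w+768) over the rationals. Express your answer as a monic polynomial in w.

w²-16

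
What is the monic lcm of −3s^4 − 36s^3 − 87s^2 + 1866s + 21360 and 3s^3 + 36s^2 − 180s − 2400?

s^5 + 22s^4 + 149s^3 − 332s^2 − 13340s − 71200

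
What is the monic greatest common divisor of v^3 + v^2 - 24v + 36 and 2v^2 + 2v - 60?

By polynomial division,
  v^3 + v^2 - 24v + 36 = ((1/2)v)(2v^2 + 2v - 60) + (6v + 36)
  2v^2 + 2v - 60 = ((1/3)v - 5/3)(6v + 36) + (0)
Last nonzero remainder: 6v + 36. Dividing through by 6 gives the monic gcd v + 6.

v + 6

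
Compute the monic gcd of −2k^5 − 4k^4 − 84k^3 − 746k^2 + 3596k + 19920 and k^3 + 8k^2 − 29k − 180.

By polynomial division,
  −2k^5 − 4k^4 − 84k^3 − 746k^2 + 3596k + 19920 = (−2k^2 + 12k − 238)(k^3 + 8k^2 − 29k − 180) + (1146k^2 − 1146k − 22920)
  k^3 + 8k^2 − 29k − 180 = ((1/1146)k + 3/382)(1146k^2 − 1146k − 22920) + (0)
Last nonzero remainder: 1146k^2 − 1146k − 22920. Dividing through by 1146 gives the monic gcd k^2 − k − 20.

k^2 − k − 20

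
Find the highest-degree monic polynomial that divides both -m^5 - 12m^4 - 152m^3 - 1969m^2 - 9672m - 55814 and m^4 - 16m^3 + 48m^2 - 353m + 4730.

Apply the Euclidean algorithm:
  -m^5 - 12m^4 - 152m^3 - 1969m^2 - 9672m - 55814 = (-m - 28)(m^4 - 16m^3 + 48m^2 - 353m + 4730) + (-552m^3 - 978m^2 - 14826m + 76626)
  m^4 - 16m^3 + 48m^2 - 353m + 4730 = (-(1/552)m + 545/16928)(-552m^3 - 978m^2 - 14826m + 76626) + ((445445/8464)m^2 + (2227225/8464)m + 19154135/8464)
  -552m^3 - 978m^2 - 14826m + 76626 = (-(4672128/445445)m + 1371168/40495)((445445/8464)m^2 + (2227225/8464)m + 19154135/8464) + (0)
Last nonzero remainder: (445445/8464)m^2 + (2227225/8464)m + 19154135/8464. Dividing through by 445445/8464 gives the monic gcd m^2 + 5m + 43.

m^2 + 5m + 43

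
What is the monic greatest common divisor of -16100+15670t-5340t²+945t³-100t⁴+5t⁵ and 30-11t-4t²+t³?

10-7t+t²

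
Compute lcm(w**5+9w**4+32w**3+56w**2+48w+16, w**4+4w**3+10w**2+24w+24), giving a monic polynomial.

By polynomial division,
  w**5+9w**4+32w**3+56w**2+48w+16 = (w+5)(w**4+4w**3+10w**2+24w+24) + (2w**3-18w**2-96w-104)
  w**4+4w**3+10w**2+24w+24 = ((1/2)w+13/2)(2w**3-18w**2-96w-104) + (175w**2+700w+700)
  2w**3-18w**2-96w-104 = ((2/175)w-26/175)(175w**2+700w+700) + (0)
Last nonzero remainder: 175w**2+700w+700. Dividing through by 175 gives the monic gcd w**2+4w+4.
Then lcm(f, g) = f·g / gcd(f, g); expanding and making the result monic gives the answer.

w**7+9w**6+38w**5+110w**4+240w**3+352w**2+288w+96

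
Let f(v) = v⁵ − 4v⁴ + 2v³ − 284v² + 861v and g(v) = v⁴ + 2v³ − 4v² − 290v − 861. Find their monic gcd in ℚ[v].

v³ − v² − v − 287

Euclidean algorithm in ℚ[v]:
  v⁵ − 4v⁴ + 2v³ − 284v² + 861v = (v − 6)(v⁴ + 2v³ − 4v² − 290v − 861) + (18v³ − 18v² − 18v − 5166)
  v⁴ + 2v³ − 4v² − 290v − 861 = ((1/18)v + 1/6)(18v³ − 18v² − 18v − 5166) + (0)
Last nonzero remainder: 18v³ − 18v² − 18v − 5166. Dividing through by 18 gives the monic gcd v³ − v² − v − 287.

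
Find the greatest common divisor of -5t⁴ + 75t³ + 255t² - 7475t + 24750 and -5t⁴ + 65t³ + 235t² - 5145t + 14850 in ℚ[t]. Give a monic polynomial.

By polynomial division,
  -5t⁴ + 75t³ + 255t² - 7475t + 24750 = (-5t⁴ + 65t³ + 235t² - 5145t + 14850) + (10t³ + 20t² - 2330t + 9900)
  -5t⁴ + 65t³ + 235t² - 5145t + 14850 = (-(1/2)t + 15/2)(10t³ + 20t² - 2330t + 9900) + (-1080t² + 17280t - 59400)
  10t³ + 20t² - 2330t + 9900 = (-(1/108)t - 1/6)(-1080t² + 17280t - 59400) + (0)
Last nonzero remainder: -1080t² + 17280t - 59400. Dividing through by -1080 gives the monic gcd t² - 16t + 55.

t² - 16t + 55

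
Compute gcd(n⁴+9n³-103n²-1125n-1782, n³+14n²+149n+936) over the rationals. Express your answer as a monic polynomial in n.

n+9

By polynomial division,
  n⁴+9n³-103n²-1125n-1782 = (n-5)(n³+14n²+149n+936) + (-182n²-1316n+2898)
  n³+14n²+149n+936 = (-(1/182)n-44/1183)(-182n²-1316n+2898) + ((19600/169)n+176400/169)
  -182n²-1316n+2898 = (-(2197/1400)n+3887/1400)((19600/169)n+176400/169) + (0)
Last nonzero remainder: (19600/169)n+176400/169. Dividing through by 19600/169 gives the monic gcd n+9.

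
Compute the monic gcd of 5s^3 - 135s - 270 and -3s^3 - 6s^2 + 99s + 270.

Repeated division with remainder:
  5s^3 - 135s - 270 = (-5/3)(-3s^3 - 6s^2 + 99s + 270) + (-10s^2 + 30s + 180)
  -3s^3 - 6s^2 + 99s + 270 = ((3/10)s + 3/2)(-10s^2 + 30s + 180) + (0)
Last nonzero remainder: -10s^2 + 30s + 180. Dividing through by -10 gives the monic gcd s^2 - 3s - 18.

s^2 - 3s - 18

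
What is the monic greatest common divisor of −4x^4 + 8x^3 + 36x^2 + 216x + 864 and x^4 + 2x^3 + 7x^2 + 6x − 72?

Apply the Euclidean algorithm:
  −4x^4 + 8x^3 + 36x^2 + 216x + 864 = (−4)(x^4 + 2x^3 + 7x^2 + 6x − 72) + (16x^3 + 64x^2 + 240x + 576)
  x^4 + 2x^3 + 7x^2 + 6x − 72 = ((1/16)x − 1/8)(16x^3 + 64x^2 + 240x + 576) + (0)
Last nonzero remainder: 16x^3 + 64x^2 + 240x + 576. Dividing through by 16 gives the monic gcd x^3 + 4x^2 + 15x + 36.

x^3 + 4x^2 + 15x + 36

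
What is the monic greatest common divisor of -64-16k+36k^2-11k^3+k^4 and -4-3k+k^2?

Euclidean algorithm in ℚ[k]:
  k^4-11k^3+36k^2-16k-64 = (k^2-8k+16)(k^2-3k-4) + (0)
The last nonzero remainder k^2-3k-4 is already monic.

-4-3k+k^2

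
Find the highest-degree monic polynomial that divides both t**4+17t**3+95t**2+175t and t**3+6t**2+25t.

t

Apply the Euclidean algorithm:
  t**4+17t**3+95t**2+175t = (t+11)(t**3+6t**2+25t) + (4t**2-100t)
  t**3+6t**2+25t = ((1/4)t+31/4)(4t**2-100t) + (800t)
  4t**2-100t = ((1/200)t-1/8)(800t) + (0)
Last nonzero remainder: 800t. Dividing through by 800 gives the monic gcd t.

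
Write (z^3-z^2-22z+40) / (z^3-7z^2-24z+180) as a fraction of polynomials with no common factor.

By polynomial division,
  z^3-z^2-22z+40 = (z^3-7z^2-24z+180) + (6z^2+2z-140)
  z^3-7z^2-24z+180 = ((1/6)z-11/9)(6z^2+2z-140) + ((16/9)z+80/9)
  6z^2+2z-140 = ((27/8)z-63/4)((16/9)z+80/9) + (0)
Last nonzero remainder: (16/9)z+80/9. Dividing through by 16/9 gives the monic gcd z+5.
Cancel z+5 from numerator and denominator to get the reduced form.

(z^2-6z+8)/(z^2-12z+36)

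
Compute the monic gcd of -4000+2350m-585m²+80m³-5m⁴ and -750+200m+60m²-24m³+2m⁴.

By polynomial division,
  -5m⁴+80m³-585m²+2350m-4000 = (-5/2)(2m⁴-24m³+60m²+200m-750) + (20m³-435m²+2850m-5875)
  2m⁴-24m³+60m²+200m-750 = ((1/10)m+39/40)(20m³-435m²+2850m-5875) + ((1593/8)m²-(7965/4)m+39825/8)
  20m³-435m²+2850m-5875 = ((160/1593)m-1880/1593)((1593/8)m²-(7965/4)m+39825/8) + (0)
Last nonzero remainder: (1593/8)m²-(7965/4)m+39825/8. Dividing through by 1593/8 gives the monic gcd m²-10m+25.

25-10m+m²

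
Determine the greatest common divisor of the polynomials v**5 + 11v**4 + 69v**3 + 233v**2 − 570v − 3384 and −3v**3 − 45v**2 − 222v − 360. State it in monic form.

v**2 + 10v + 24

Apply the Euclidean algorithm:
  v**5 + 11v**4 + 69v**3 + 233v**2 − 570v − 3384 = (−(1/3)v**2 + (4/3)v − 55/3)(−3v**3 − 45v**2 − 222v − 360) + (−416v**2 − 4160v − 9984)
  −3v**3 − 45v**2 − 222v − 360 = ((3/416)v + 15/416)(−416v**2 − 4160v − 9984) + (0)
Last nonzero remainder: −416v**2 − 4160v − 9984. Dividing through by −416 gives the monic gcd v**2 + 10v + 24.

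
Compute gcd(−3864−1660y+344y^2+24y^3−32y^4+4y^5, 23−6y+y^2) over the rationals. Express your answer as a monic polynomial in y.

Euclidean algorithm in ℚ[y]:
  4y^5−32y^4+24y^3+344y^2−1660y−3864 = (4y^3−8y^2−116y−168)(y^2−6y+23) + (0)
The last nonzero remainder y^2−6y+23 is already monic.

23−6y+y^2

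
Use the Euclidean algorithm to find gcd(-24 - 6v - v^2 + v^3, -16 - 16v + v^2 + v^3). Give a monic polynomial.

-4 + v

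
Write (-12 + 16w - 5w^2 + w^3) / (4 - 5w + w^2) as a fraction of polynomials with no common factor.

Apply the Euclidean algorithm:
  w^3 - 5w^2 + 16w - 12 = (w)(w^2 - 5w + 4) + (12w - 12)
  w^2 - 5w + 4 = ((1/12)w - 1/3)(12w - 12) + (0)
Last nonzero remainder: 12w - 12. Dividing through by 12 gives the monic gcd w - 1.
Cancel w - 1 from numerator and denominator to get the reduced form.

(12 - 4w + w^2)/(-4 + w)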